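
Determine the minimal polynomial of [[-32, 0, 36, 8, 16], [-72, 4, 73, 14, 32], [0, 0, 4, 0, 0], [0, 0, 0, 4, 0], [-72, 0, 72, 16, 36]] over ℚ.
m_A(x) = x(x - 4)^2

The characteristic polynomial factors as x(x - 4)^4. The minimal polynomial is ∏(x - λ)^{k_λ} where k_λ is the size of the largest Jordan block at λ.

For λ = 0: rank(A) = 4, and the largest Jordan block has size 1 (the smallest k with rank(A^k) = rank(A^(k+1))).
For λ = 4: rank(A - 4I) = 2, and the largest Jordan block has size 2 (the smallest k with rank((A - 4I)^k) = rank((A - 4I)^(k+1))).

So m_A(x) = x(x - 4)^2.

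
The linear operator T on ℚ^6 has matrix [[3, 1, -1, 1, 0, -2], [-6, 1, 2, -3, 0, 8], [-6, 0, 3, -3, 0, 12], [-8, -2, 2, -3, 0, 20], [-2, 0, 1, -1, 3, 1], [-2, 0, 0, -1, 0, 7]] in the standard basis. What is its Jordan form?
J = [[1, 1, 0, 0, 0, 0], [0, 1, 0, 0, 0, 0], [0, 0, 3, 1, 0, 0], [0, 0, 0, 3, 0, 0], [0, 0, 0, 0, 3, 1], [0, 0, 0, 0, 0, 3]]

The characteristic polynomial is det(xI - A) = (x - 3)^4(x - 1)^2, so the eigenvalues are 1 (algebraic multiplicity 2), 3 (algebraic multiplicity 4).

For λ = 1: rank(A - I) = 5, rank((A - I)^2) = 4. The eigenspace has dimension 6 - 5 = 1, so there is 1 Jordan block; the rank sequence gives block sizes [2].

For λ = 3: rank(A - 3I) = 4, rank((A - 3I)^2) = 2. The eigenspace has dimension 6 - 4 = 2, so there are 2 Jordan blocks; the rank sequence gives block sizes [2, 2].

Assembling the blocks gives the Jordan form J above.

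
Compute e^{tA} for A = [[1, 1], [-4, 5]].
e^{tA} = [[(1 - 2*t)*e^{3*t}, t*e^{3*t}], [-4*t*e^{3*t}, (2*t + 1)*e^{3*t}]]

A has Jordan form J = [[3, 1], [0, 3]] with A = PJP^{-1}, so e^{tA} = P e^{tJ} P^{-1}.

For a Jordan block J_k(λ), e^{tJ_k(λ)} = e^{λt} · (I + tN + t^2 N^2/2! + ... + t^{k-1} N^{k-1}/(k-1)!) where N is the nilpotent superdiagonal part.

Assembling the blocks and conjugating back gives the entries of e^{tA} as shown above.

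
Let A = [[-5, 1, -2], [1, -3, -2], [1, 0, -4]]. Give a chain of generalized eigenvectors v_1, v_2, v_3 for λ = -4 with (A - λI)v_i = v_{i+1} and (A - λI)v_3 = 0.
v_1 = [[-1, 2, 1]]^T, v_2 = [[1, -1, -1]]^T, v_3 = [[0, 2, 1]]^T

We seek v_1 ∈ ker((A + 4I)^3) \ ker((A + 4I)^2), then set v_{i+1} = (A + 4I) v_i.

One such chain is v_1 = [[-1, 2, 1]]^T, v_2 = [[1, -1, -1]]^T, v_3 = [[0, 2, 1]]^T. Check: (A + 4I) v_3 = [[0, 0, 0]]^T = 0.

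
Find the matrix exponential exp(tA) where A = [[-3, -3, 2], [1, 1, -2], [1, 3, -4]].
A has Jordan form J = [[-2, 1, 0], [0, -2, 0], [0, 0, -2]] with A = PJP^{-1}, so e^{tA} = P e^{tJ} P^{-1}.

For a Jordan block J_k(λ), e^{tJ_k(λ)} = e^{λt} · (I + tN + t^2 N^2/2! + ... + t^{k-1} N^{k-1}/(k-1)!) where N is the nilpotent superdiagonal part.

Assembling the blocks and conjugating back gives the entries of e^{tA} as shown above.

e^{tA} = [[(1 - t)*e^{-2*t}, -3*t*e^{-2*t}, 2*t*e^{-2*t}], [t*e^{-2*t}, (3*t + 1)*e^{-2*t}, -2*t*e^{-2*t}], [t*e^{-2*t}, 3*t*e^{-2*t}, (1 - 2*t)*e^{-2*t}]]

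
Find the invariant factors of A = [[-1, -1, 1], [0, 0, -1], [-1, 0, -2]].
The Jordan structure of A has elementary divisors (x + 1)^3. Arranging the block sizes at each eigenvalue in decreasing order and taking row products gives the invariant factors.

Invariant factors (smallest first, each dividing the next): (x + 1)^3.

Check: the last factor (x + 1)^3 is the minimal polynomial, and the product (x + 1)^3 is the characteristic polynomial.

(x + 1)^3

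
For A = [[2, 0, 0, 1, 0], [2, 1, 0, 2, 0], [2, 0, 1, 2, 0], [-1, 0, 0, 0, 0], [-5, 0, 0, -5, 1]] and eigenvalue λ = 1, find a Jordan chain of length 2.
v_1 = [[0, -1, 0, 1, 3]]^T, v_2 = [[1, 2, 2, -1, -5]]^T

We seek v_1 ∈ ker((A - I)^2) \ ker(A - I), then set v_{i+1} = (A - I) v_i.

One such chain is v_1 = [[0, -1, 0, 1, 3]]^T, v_2 = [[1, 2, 2, -1, -5]]^T. Check: (A - I) v_2 = [[0, 0, 0, 0, 0]]^T = 0.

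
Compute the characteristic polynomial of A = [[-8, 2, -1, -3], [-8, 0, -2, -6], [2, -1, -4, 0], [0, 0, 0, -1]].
xI - A = [[x + 8, -2, 1, 3], [8, x, 2, 6], [-2, 1, x + 4, 0], [0, 0, 0, x + 1]].

Expanding det(xI - A) along the first row:
det(xI - A) = + (x + 8)·det([[x, 2, 6], [1, x + 4, 0], [0, 0, x + 1]]) - (-2)·det([[8, 2, 6], [-2, x + 4, 0], [0, 0, x + 1]]) + (1)·det([[8, x, 6], [-2, 1, 0], [0, 0, x + 1]]) - (3)·det([[8, x, 2], [-2, 1, x + 4], [0, 0, 0]]).

Evaluating gives χ_A(x) = x^4 + 13x^3 + 60x^2 + 112x + 64 = (x + 1)(x + 4)^3.

χ_A(x) = (x + 1)(x + 4)^3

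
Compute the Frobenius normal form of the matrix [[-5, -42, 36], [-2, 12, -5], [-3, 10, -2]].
R = [[0, 0, -16], [1, 0, 0], [0, 1, 5]]

The invariant factors of A (the non-unit diagonal entries of the Smith normal form of xI - A over ℚ[x]) are (x - 4)(x^2 - x - 4), each dividing the next. The characteristic polynomial is their product, (x - 4)(x^2 - x - 4).

The rational canonical form is the block-diagonal matrix of companion matrices C(f_i):
R = [[0, 0, -16], [1, 0, 0], [0, 1, 5]].

Note the characteristic polynomial does not split into linear factors over ℚ, so A has no Jordan form over ℚ; the rational canonical form exists over any field.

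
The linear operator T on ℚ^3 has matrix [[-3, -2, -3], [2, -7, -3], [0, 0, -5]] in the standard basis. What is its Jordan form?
The characteristic polynomial is det(xI - A) = (x + 5)^3, so the eigenvalues are -5 (algebraic multiplicity 3).

For λ = -5: rank(A + 5I) = 1, rank((A + 5I)^2) = 0. The eigenspace has dimension 3 - 1 = 2, so there are 2 Jordan blocks; the rank sequence gives block sizes [2, 1].

Assembling the blocks gives the Jordan form J above.

J = [[-5, 1, 0], [0, -5, 0], [0, 0, -5]]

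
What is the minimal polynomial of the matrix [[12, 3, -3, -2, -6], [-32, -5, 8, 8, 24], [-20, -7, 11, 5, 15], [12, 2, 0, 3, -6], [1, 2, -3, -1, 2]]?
m_A(x) = (x - 5)^3(x - 3)

The characteristic polynomial factors as (x - 5)^4(x - 3). The minimal polynomial is ∏(x - λ)^{k_λ} where k_λ is the size of the largest Jordan block at λ.

For λ = 3: rank(A - 3I) = 4, and the largest Jordan block has size 1 (the smallest k with rank((A - 3I)^k) = rank((A - 3I)^(k+1))).
For λ = 5: rank(A - 5I) = 3, and the largest Jordan block has size 3 (the smallest k with rank((A - 5I)^k) = rank((A - 5I)^(k+1))).

So m_A(x) = (x - 5)^3(x - 3).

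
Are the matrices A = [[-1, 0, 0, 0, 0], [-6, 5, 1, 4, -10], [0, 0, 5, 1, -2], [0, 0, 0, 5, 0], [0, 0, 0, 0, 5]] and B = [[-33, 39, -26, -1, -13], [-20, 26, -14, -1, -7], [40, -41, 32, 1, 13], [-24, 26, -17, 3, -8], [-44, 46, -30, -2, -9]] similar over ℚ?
Yes.

Two matrices over a field are similar if and only if they have the same invariant factors.

Both A and B have characteristic polynomial (x - 5)^4(x + 1) and minimal polynomial (x - 5)^3(x + 1). Computing further, both have invariant factors x - 5, (x - 5)^3(x + 1). Hence A and B are similar.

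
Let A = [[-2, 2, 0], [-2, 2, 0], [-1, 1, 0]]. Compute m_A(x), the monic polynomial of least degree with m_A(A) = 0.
m_A(x) = x^2

The characteristic polynomial factors as x^3. The minimal polynomial is ∏(x - λ)^{k_λ} where k_λ is the size of the largest Jordan block at λ.

For λ = 0: rank(A) = 1, and the largest Jordan block has size 2 (the smallest k with rank(A^k) = rank(A^(k+1))).

So m_A(x) = x^2.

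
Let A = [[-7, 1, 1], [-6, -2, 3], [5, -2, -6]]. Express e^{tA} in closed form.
A has Jordan form J = [[-5, 1, 0], [0, -5, 1], [0, 0, -5]] with A = PJP^{-1}, so e^{tA} = P e^{tJ} P^{-1}.

For a Jordan block J_k(λ), e^{tJ_k(λ)} = e^{λt} · (I + tN + t^2 N^2/2! + ... + t^{k-1} N^{k-1}/(k-1)!) where N is the nilpotent superdiagonal part.

Assembling the blocks and conjugating back gives the entries of e^{tA} as shown above.

e^{tA} = [[(3*t^2 - 4*t + 2)*e^{-5*t}/2, t*(2 - t)*e^{-5*t}/2, t*e^{-5*t}], [3*t*(3*t - 4)*e^{-5*t}/2, (-3*t^2 + 6*t + 2)*e^{-5*t}/2, 3*t*e^{-5*t}], [t*(10 - 3*t)*e^{-5*t}/2, t*(t - 4)*e^{-5*t}/2, (1 - t)*e^{-5*t}]]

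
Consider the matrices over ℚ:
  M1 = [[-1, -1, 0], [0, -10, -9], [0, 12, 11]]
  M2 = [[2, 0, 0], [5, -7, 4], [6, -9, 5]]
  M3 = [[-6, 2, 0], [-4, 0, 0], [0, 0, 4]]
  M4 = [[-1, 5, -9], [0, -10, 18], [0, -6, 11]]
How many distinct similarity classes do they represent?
2 classes: {M1, M2, M4}, {M3}

Characteristic polynomials: χ_{M1} = (x - 2)(x + 1)^2, χ_{M2} = (x - 2)(x + 1)^2, χ_{M3} = (x - 4)(x + 2)(x + 4), χ_{M4} = (x - 2)(x + 1)^2.

{M1, M2, M4}: invariant factors (x - 2)(x + 1)^2.

{M3}: invariant factors (x - 4)(x + 2)(x + 4).

Matrices are similar if and only if their invariant-factor lists agree; the partition into similarity classes is {M1, M2, M4}, {M3}.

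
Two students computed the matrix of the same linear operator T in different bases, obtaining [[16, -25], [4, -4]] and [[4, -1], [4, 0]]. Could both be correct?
No.

trace(A) = 12 but trace(B) = 4. The trace is a similarity invariant, so A and B are not similar.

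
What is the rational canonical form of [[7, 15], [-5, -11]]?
The invariant factors of A (the non-unit diagonal entries of the Smith normal form of xI - A over ℚ[x]) are x^2 + 4x - 2, each dividing the next. The characteristic polynomial is their product, x^2 + 4x - 2.

The rational canonical form is the block-diagonal matrix of companion matrices C(f_i):
R = [[0, 2], [1, -4]].

Note the characteristic polynomial does not split into linear factors over ℚ, so A has no Jordan form over ℚ; the rational canonical form exists over any field.

R = [[0, 2], [1, -4]]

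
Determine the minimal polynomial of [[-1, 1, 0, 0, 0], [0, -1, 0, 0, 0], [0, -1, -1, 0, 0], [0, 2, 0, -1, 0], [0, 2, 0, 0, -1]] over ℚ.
The characteristic polynomial factors as (x + 1)^5. The minimal polynomial is ∏(x - λ)^{k_λ} where k_λ is the size of the largest Jordan block at λ.

For λ = -1: rank(A + I) = 1, and the largest Jordan block has size 2 (the smallest k with rank((A + I)^k) = rank((A + I)^(k+1))).

So m_A(x) = (x + 1)^2.

m_A(x) = (x + 1)^2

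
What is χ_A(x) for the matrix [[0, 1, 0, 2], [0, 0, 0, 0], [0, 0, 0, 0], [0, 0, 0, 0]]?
χ_A(x) = x^4

xI - A = [[x, -1, 0, -2], [0, x, 0, 0], [0, 0, x, 0], [0, 0, 0, x]].

Expanding det(xI - A) along the first row:
det(xI - A) = + (x)·det([[x, 0, 0], [0, x, 0], [0, 0, x]]) - (-1)·det([[0, 0, 0], [0, x, 0], [0, 0, x]]) + (0)·det([[0, x, 0], [0, 0, 0], [0, 0, x]]) - (-2)·det([[0, x, 0], [0, 0, x], [0, 0, 0]]).

Evaluating gives χ_A(x) = x^4.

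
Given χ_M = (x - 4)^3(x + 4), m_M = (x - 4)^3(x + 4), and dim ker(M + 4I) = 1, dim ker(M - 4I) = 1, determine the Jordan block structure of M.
λ = -4: algebraic multiplicity 1 (exponent in χ_M), largest block size 1 (exponent in m_M), 1 block (geometric multiplicity). This forces block sizes [1].
λ = 4: algebraic multiplicity 3 (exponent in χ_M), largest block size 3 (exponent in m_M), 1 block (geometric multiplicity). This forces block sizes [3].

Jordan blocks: (-4, 1), (4, 3)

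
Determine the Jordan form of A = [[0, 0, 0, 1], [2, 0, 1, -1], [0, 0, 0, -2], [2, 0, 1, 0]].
The characteristic polynomial is det(xI - A) = x^4, so the eigenvalues are 0 (algebraic multiplicity 4).

For λ = 0: rank(A) = 2, rank(A^2) = 1, rank(A^3) = 0. The eigenspace has dimension 4 - 2 = 2, so there are 2 Jordan blocks; the rank sequence gives block sizes [3, 1].

Assembling the blocks gives the Jordan form J above.

J = [[0, 1, 0, 0], [0, 0, 1, 0], [0, 0, 0, 0], [0, 0, 0, 0]]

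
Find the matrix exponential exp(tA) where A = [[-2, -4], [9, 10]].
e^{tA} = [[(1 - 6*t)*e^{4*t}, -4*t*e^{4*t}], [9*t*e^{4*t}, (6*t + 1)*e^{4*t}]]

A has Jordan form J = [[4, 1], [0, 4]] with A = PJP^{-1}, so e^{tA} = P e^{tJ} P^{-1}.

For a Jordan block J_k(λ), e^{tJ_k(λ)} = e^{λt} · (I + tN + t^2 N^2/2! + ... + t^{k-1} N^{k-1}/(k-1)!) where N is the nilpotent superdiagonal part.

Assembling the blocks and conjugating back gives the entries of e^{tA} as shown above.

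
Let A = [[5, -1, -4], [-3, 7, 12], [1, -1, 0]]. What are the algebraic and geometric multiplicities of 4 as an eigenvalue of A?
The characteristic polynomial is (x - 4)^3, so the factor x - 4 appears with exponent 3: the algebraic multiplicity is 3.

rank(A - 4I) = 1, so the eigenspace has dimension 3 - 1 = 2: the geometric multiplicity is 2.

Since 2 < 3, A is not diagonalizable.

algebraic multiplicity 3, geometric multiplicity 2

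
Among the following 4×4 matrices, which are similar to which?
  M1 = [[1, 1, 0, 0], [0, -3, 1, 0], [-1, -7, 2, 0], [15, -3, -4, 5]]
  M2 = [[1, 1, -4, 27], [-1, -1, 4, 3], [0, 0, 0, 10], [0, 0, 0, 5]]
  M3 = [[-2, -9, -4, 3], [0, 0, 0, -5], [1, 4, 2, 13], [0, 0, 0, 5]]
Characteristic polynomials: χ_{M1} = x^3(x - 5), χ_{M2} = x^3(x - 5), χ_{M3} = x^3(x - 5).

{M1, M3}: invariant factors x^3(x - 5).

{M2}: invariant factors x, x^2(x - 5).

Matrices are similar if and only if their invariant-factor lists agree; the partition into similarity classes is {M1, M3}, {M2}.

2 classes: {M1, M3}, {M2}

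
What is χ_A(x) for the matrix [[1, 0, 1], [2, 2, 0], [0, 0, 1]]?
xI - A = [[x - 1, 0, -1], [-2, x - 2, 0], [0, 0, x - 1]].

Expanding det(xI - A) along the first row:
det(xI - A) = + (x - 1)·det([[x - 2, 0], [0, x - 1]]) - (0)·det([[-2, 0], [0, x - 1]]) + (-1)·det([[-2, x - 2], [0, 0]]).

Evaluating gives χ_A(x) = x^3 - 4x^2 + 5x - 2 = (x - 2)(x - 1)^2.

χ_A(x) = (x - 2)(x - 1)^2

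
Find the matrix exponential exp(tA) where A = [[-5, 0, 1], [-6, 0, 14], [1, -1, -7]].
e^{tA} = [[(t^2 - t + 1)*e^{-4*t}, -t^2*e^{-4*t}/2, t*(1 - 2*t)*e^{-4*t}], [2*t*(-t - 3)*e^{-4*t}, (t^2 + 4*t + 1)*e^{-4*t}, 2*t*(2*t + 7)*e^{-4*t}], [t*(t + 1)*e^{-4*t}, t*(-t - 2)*e^{-4*t}/2, (-2*t^2 - 3*t + 1)*e^{-4*t}]]

A has Jordan form J = [[-4, 1, 0], [0, -4, 1], [0, 0, -4]] with A = PJP^{-1}, so e^{tA} = P e^{tJ} P^{-1}.

For a Jordan block J_k(λ), e^{tJ_k(λ)} = e^{λt} · (I + tN + t^2 N^2/2! + ... + t^{k-1} N^{k-1}/(k-1)!) where N is the nilpotent superdiagonal part.

Assembling the blocks and conjugating back gives the entries of e^{tA} as shown above.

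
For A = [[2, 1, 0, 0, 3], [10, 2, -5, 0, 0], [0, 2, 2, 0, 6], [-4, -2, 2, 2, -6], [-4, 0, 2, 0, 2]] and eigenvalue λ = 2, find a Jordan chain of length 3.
v_1 = [[0, 3, 1, -2, -1]]^T, v_2 = [[0, -5, 0, 2, 2]]^T, v_3 = [[1, 0, 2, -2, 0]]^T

We seek v_1 ∈ ker((A - 2I)^3) \ ker((A - 2I)^2), then set v_{i+1} = (A - 2I) v_i.

One such chain is v_1 = [[0, 3, 1, -2, -1]]^T, v_2 = [[0, -5, 0, 2, 2]]^T, v_3 = [[1, 0, 2, -2, 0]]^T. Check: (A - 2I) v_3 = [[0, 0, 0, 0, 0]]^T = 0.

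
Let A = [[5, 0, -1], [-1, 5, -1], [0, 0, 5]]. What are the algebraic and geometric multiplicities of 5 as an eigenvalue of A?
algebraic multiplicity 3, geometric multiplicity 1

The characteristic polynomial is (x - 5)^3, so the factor x - 5 appears with exponent 3: the algebraic multiplicity is 3.

rank(A - 5I) = 2, so the eigenspace has dimension 3 - 2 = 1: the geometric multiplicity is 1.

Since 1 < 3, A is not diagonalizable.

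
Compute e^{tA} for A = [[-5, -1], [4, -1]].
A has Jordan form J = [[-3, 1], [0, -3]] with A = PJP^{-1}, so e^{tA} = P e^{tJ} P^{-1}.

For a Jordan block J_k(λ), e^{tJ_k(λ)} = e^{λt} · (I + tN + t^2 N^2/2! + ... + t^{k-1} N^{k-1}/(k-1)!) where N is the nilpotent superdiagonal part.

Assembling the blocks and conjugating back gives the entries of e^{tA} as shown above.

e^{tA} = [[(1 - 2*t)*e^{-3*t}, -t*e^{-3*t}], [4*t*e^{-3*t}, (2*t + 1)*e^{-3*t}]]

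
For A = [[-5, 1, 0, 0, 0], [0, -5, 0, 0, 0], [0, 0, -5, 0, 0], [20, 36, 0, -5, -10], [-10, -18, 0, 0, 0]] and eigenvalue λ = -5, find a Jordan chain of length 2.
We seek v_1 ∈ ker((A + 5I)^2) \ ker(A + 5I), then set v_{i+1} = (A + 5I) v_i.

One such chain is v_1 = [[0, 1, 0, -8, 4]]^T, v_2 = [[1, 0, 0, -4, 2]]^T. Check: (A + 5I) v_2 = [[0, 0, 0, 0, 0]]^T = 0.

v_1 = [[0, 1, 0, -8, 4]]^T, v_2 = [[1, 0, 0, -4, 2]]^T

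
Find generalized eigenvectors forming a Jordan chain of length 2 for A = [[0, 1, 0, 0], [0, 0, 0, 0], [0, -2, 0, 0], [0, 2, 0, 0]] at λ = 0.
We seek v_1 ∈ ker(A^2) \ ker(A), then set v_{i+1} = A v_i.

One such chain is v_1 = [[-1, 1, 1, -5]]^T, v_2 = [[1, 0, -2, 2]]^T. Check: A v_2 = [[0, 0, 0, 0]]^T = 0.

v_1 = [[-1, 1, 1, -5]]^T, v_2 = [[1, 0, -2, 2]]^T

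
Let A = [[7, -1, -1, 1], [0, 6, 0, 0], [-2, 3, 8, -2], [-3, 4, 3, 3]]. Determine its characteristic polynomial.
χ_A(x) = (x - 6)^4

xI - A = [[x - 7, 1, 1, -1], [0, x - 6, 0, 0], [2, -3, x - 8, 2], [3, -4, -3, x - 3]].

Expanding det(xI - A) along the first row:
det(xI - A) = + (x - 7)·det([[x - 6, 0, 0], [-3, x - 8, 2], [-4, -3, x - 3]]) - (1)·det([[0, 0, 0], [2, x - 8, 2], [3, -3, x - 3]]) + (1)·det([[0, x - 6, 0], [2, -3, 2], [3, -4, x - 3]]) - (-1)·det([[0, x - 6, 0], [2, -3, x - 8], [3, -4, -3]]).

Evaluating gives χ_A(x) = x^4 - 24x^3 + 216x^2 - 864x + 1296 = (x - 6)^4.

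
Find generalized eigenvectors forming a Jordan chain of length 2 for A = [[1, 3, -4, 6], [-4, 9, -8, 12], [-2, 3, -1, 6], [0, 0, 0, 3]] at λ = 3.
We seek v_1 ∈ ker((A - 3I)^2) \ ker(A - 3I), then set v_{i+1} = (A - 3I) v_i.

One such chain is v_1 = [[4, 3, 0, 0]]^T, v_2 = [[1, 2, 1, 0]]^T. Check: (A - 3I) v_2 = [[0, 0, 0, 0]]^T = 0.

v_1 = [[4, 3, 0, 0]]^T, v_2 = [[1, 2, 1, 0]]^T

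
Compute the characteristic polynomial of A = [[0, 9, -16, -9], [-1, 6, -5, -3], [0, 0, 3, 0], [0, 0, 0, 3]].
xI - A = [[x, -9, 16, 9], [1, x - 6, 5, 3], [0, 0, x - 3, 0], [0, 0, 0, x - 3]].

Expanding det(xI - A) along the first row:
det(xI - A) = + (x)·det([[x - 6, 5, 3], [0, x - 3, 0], [0, 0, x - 3]]) - (-9)·det([[1, 5, 3], [0, x - 3, 0], [0, 0, x - 3]]) + (16)·det([[1, x - 6, 3], [0, 0, 0], [0, 0, x - 3]]) - (9)·det([[1, x - 6, 5], [0, 0, x - 3], [0, 0, 0]]).

Evaluating gives χ_A(x) = x^4 - 12x^3 + 54x^2 - 108x + 81 = (x - 3)^4.

χ_A(x) = (x - 3)^4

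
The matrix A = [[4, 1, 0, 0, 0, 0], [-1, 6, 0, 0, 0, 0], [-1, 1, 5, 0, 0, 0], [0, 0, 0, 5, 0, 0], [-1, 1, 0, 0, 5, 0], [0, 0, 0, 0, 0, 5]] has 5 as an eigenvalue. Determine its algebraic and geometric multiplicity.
algebraic multiplicity 6, geometric multiplicity 5

The characteristic polynomial is (x - 5)^6, so the factor x - 5 appears with exponent 6: the algebraic multiplicity is 6.

rank(A - 5I) = 1, so the eigenspace has dimension 6 - 1 = 5: the geometric multiplicity is 5.

Since 5 < 6, A is not diagonalizable.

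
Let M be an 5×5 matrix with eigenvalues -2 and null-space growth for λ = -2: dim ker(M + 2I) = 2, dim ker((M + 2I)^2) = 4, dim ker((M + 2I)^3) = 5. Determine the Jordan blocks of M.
Jordan blocks: (-2, 3), (-2, 2)

λ = -2: successive nullity increments [2, 2, 1] count blocks of size ≥ k; block sizes are [3, 2].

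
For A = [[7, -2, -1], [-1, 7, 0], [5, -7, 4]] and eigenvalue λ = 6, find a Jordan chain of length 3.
We seek v_1 ∈ ker((A - 6I)^3) \ ker((A - 6I)^2), then set v_{i+1} = (A - 6I) v_i.

One such chain is v_1 = [[0, 0, 1]]^T, v_2 = [[-1, 0, -2]]^T, v_3 = [[1, 1, -1]]^T. Check: (A - 6I) v_3 = [[0, 0, 0]]^T = 0.

v_1 = [[0, 0, 1]]^T, v_2 = [[-1, 0, -2]]^T, v_3 = [[1, 1, -1]]^T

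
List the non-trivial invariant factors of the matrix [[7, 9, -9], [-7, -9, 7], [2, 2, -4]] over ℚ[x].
x + 2, (x + 2)^2

The Jordan structure of A has elementary divisors (x + 2)^2, (x + 2). Arranging the block sizes at each eigenvalue in decreasing order and taking row products gives the invariant factors.

Invariant factors (smallest first, each dividing the next): x + 2, (x + 2)^2.

Check: the last factor (x + 2)^2 is the minimal polynomial, and the product (x + 2)^3 is the characteristic polynomial.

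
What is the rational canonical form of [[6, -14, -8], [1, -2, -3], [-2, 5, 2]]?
The invariant factors of A (the non-unit diagonal entries of the Smith normal form of xI - A over ℚ[x]) are (x - 2)(x^2 - 4x + 1), each dividing the next. The characteristic polynomial is their product, (x - 2)(x^2 - 4x + 1).

The rational canonical form is the block-diagonal matrix of companion matrices C(f_i):
R = [[0, 0, 2], [1, 0, -9], [0, 1, 6]].

Note the characteristic polynomial does not split into linear factors over ℚ, so A has no Jordan form over ℚ; the rational canonical form exists over any field.

R = [[0, 0, 2], [1, 0, -9], [0, 1, 6]]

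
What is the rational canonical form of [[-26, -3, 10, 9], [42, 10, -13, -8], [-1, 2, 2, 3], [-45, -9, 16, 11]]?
The invariant factors of A (the non-unit diagonal entries of the Smith normal form of xI - A over ℚ[x]) are (x + 3)(x^3 + x - 5), each dividing the next. The characteristic polynomial is their product, (x + 3)(x^3 + x - 5).

The rational canonical form is the block-diagonal matrix of companion matrices C(f_i):
R = [[0, 0, 0, 15], [1, 0, 0, 2], [0, 1, 0, -1], [0, 0, 1, -3]].

Note the characteristic polynomial does not split into linear factors over ℚ, so A has no Jordan form over ℚ; the rational canonical form exists over any field.

R = [[0, 0, 0, 15], [1, 0, 0, 2], [0, 1, 0, -1], [0, 0, 1, -3]]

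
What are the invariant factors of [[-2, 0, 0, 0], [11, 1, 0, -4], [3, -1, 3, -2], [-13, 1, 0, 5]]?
The Jordan structure of A has elementary divisors (x + 2), (x - 3)^2, (x - 3). Arranging the block sizes at each eigenvalue in decreasing order and taking row products gives the invariant factors.

Invariant factors (smallest first, each dividing the next): x - 3, (x - 3)^2(x + 2).

Check: the last factor (x - 3)^2(x + 2) is the minimal polynomial, and the product (x - 3)^3(x + 2) is the characteristic polynomial.

x - 3, (x - 3)^2(x + 2)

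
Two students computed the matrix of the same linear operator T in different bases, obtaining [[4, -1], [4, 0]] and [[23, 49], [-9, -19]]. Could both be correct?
Yes.

Two matrices over a field are similar if and only if they have the same invariant factors.

Both A and B have characteristic polynomial (x - 2)^2 and minimal polynomial (x - 2)^2. Computing further, both have invariant factors (x - 2)^2. Hence A and B are similar.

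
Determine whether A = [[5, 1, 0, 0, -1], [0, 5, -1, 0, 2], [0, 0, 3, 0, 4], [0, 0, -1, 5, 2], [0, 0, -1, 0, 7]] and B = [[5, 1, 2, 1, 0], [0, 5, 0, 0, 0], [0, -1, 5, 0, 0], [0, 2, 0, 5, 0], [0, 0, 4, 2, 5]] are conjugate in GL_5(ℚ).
Yes.

Two matrices over a field are similar if and only if they have the same invariant factors.

Both A and B have characteristic polynomial (x - 5)^5 and minimal polynomial (x - 5)^2. Computing further, both have invariant factors x - 5, (x - 5)^2, (x - 5)^2. Hence A and B are similar.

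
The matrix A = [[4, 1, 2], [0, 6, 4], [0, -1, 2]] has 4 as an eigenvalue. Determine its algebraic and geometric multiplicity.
The characteristic polynomial is (x - 4)^3, so the factor x - 4 appears with exponent 3: the algebraic multiplicity is 3.

rank(A - 4I) = 1, so the eigenspace has dimension 3 - 1 = 2: the geometric multiplicity is 2.

Since 2 < 3, A is not diagonalizable.

algebraic multiplicity 3, geometric multiplicity 2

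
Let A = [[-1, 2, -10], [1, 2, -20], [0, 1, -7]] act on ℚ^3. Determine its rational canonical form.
R = [[0, 0, -2], [1, 0, -9], [0, 1, -6]]

The invariant factors of A (the non-unit diagonal entries of the Smith normal form of xI - A over ℚ[x]) are (x + 2)(x^2 + 4x + 1), each dividing the next. The characteristic polynomial is their product, (x + 2)(x^2 + 4x + 1).

The rational canonical form is the block-diagonal matrix of companion matrices C(f_i):
R = [[0, 0, -2], [1, 0, -9], [0, 1, -6]].

Note the characteristic polynomial does not split into linear factors over ℚ, so A has no Jordan form over ℚ; the rational canonical form exists over any field.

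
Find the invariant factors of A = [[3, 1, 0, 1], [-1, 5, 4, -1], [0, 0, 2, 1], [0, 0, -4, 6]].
The Jordan structure of A has elementary divisors (x - 4)^2, (x - 4)^2. Arranging the block sizes at each eigenvalue in decreasing order and taking row products gives the invariant factors.

Invariant factors (smallest first, each dividing the next): (x - 4)^2, (x - 4)^2.

Check: the last factor (x - 4)^2 is the minimal polynomial, and the product (x - 4)^4 is the characteristic polynomial.

(x - 4)^2, (x - 4)^2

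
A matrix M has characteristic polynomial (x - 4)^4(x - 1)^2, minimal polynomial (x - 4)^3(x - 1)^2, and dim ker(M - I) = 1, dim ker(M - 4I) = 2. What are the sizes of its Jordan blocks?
λ = 1: algebraic multiplicity 2 (exponent in χ_M), largest block size 2 (exponent in m_M), 1 block (geometric multiplicity). This forces block sizes [2].
λ = 4: algebraic multiplicity 4 (exponent in χ_M), largest block size 3 (exponent in m_M), 2 blocks (geometric multiplicity). These force block sizes [3, 1].

Jordan blocks: (1, 2), (4, 3), (4, 1)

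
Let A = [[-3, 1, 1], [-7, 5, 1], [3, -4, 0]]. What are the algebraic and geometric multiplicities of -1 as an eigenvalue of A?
algebraic multiplicity 2, geometric multiplicity 1

The characteristic polynomial is (x - 4)(x + 1)^2, so the factor x + 1 appears with exponent 2: the algebraic multiplicity is 2.

rank(A + I) = 2, so the eigenspace has dimension 3 - 2 = 1: the geometric multiplicity is 1.

Since 1 < 2, A is not diagonalizable.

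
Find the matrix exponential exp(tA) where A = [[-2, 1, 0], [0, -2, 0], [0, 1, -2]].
e^{tA} = [[e^{-2*t}, t*e^{-2*t}, 0], [0, e^{-2*t}, 0], [0, t*e^{-2*t}, e^{-2*t}]]

A has Jordan form J = [[-2, 1, 0], [0, -2, 0], [0, 0, -2]] with A = PJP^{-1}, so e^{tA} = P e^{tJ} P^{-1}.

For a Jordan block J_k(λ), e^{tJ_k(λ)} = e^{λt} · (I + tN + t^2 N^2/2! + ... + t^{k-1} N^{k-1}/(k-1)!) where N is the nilpotent superdiagonal part.

Assembling the blocks and conjugating back gives the entries of e^{tA} as shown above.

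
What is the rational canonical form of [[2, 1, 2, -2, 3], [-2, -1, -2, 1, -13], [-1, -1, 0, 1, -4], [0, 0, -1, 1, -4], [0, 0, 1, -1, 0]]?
The invariant factors of A (the non-unit diagonal entries of the Smith normal form of xI - A over ℚ[x]) are x - 1, (x - 1)(x^3 + x - 4), each dividing the next. The characteristic polynomial is their product, (x - 1)^2(x^3 + x - 4).

The rational canonical form is the block-diagonal matrix of companion matrices C(f_i):
R = [[1, 0, 0, 0, 0], [0, 0, 0, 0, -4], [0, 1, 0, 0, 5], [0, 0, 1, 0, -1], [0, 0, 0, 1, 1]].

Note the characteristic polynomial does not split into linear factors over ℚ, so A has no Jordan form over ℚ; the rational canonical form exists over any field.

R = [[1, 0, 0, 0, 0], [0, 0, 0, 0, -4], [0, 1, 0, 0, 5], [0, 0, 1, 0, -1], [0, 0, 0, 1, 1]]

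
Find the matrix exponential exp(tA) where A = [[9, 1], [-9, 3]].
e^{tA} = [[(3*t + 1)*e^{6*t}, t*e^{6*t}], [-9*t*e^{6*t}, (1 - 3*t)*e^{6*t}]]

A has Jordan form J = [[6, 1], [0, 6]] with A = PJP^{-1}, so e^{tA} = P e^{tJ} P^{-1}.

For a Jordan block J_k(λ), e^{tJ_k(λ)} = e^{λt} · (I + tN + t^2 N^2/2! + ... + t^{k-1} N^{k-1}/(k-1)!) where N is the nilpotent superdiagonal part.

Assembling the blocks and conjugating back gives the entries of e^{tA} as shown above.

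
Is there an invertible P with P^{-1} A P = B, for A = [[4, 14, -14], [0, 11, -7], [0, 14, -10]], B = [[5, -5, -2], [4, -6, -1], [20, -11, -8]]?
trace(A) = 5 but trace(B) = -9. The trace is a similarity invariant, so A and B are not similar.

No.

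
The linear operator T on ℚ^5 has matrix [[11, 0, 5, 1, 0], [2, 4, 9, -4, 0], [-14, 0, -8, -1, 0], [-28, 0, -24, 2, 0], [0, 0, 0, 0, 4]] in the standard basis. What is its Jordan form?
The characteristic polynomial is det(xI - A) = (x - 4)^4(x + 3), so the eigenvalues are -3 (algebraic multiplicity 1), 4 (algebraic multiplicity 4).

For λ = -3: algebraic multiplicity 1 gives one 1×1 block.

For λ = 4: rank(A - 4I) = 3, rank((A - 4I)^2) = 2, rank((A - 4I)^3) = 1. The eigenspace has dimension 5 - 3 = 2, so there are 2 Jordan blocks; the rank sequence gives block sizes [3, 1].

Assembling the blocks gives the Jordan form J above.

J = [[-3, 0, 0, 0, 0], [0, 4, 1, 0, 0], [0, 0, 4, 1, 0], [0, 0, 0, 4, 0], [0, 0, 0, 0, 4]]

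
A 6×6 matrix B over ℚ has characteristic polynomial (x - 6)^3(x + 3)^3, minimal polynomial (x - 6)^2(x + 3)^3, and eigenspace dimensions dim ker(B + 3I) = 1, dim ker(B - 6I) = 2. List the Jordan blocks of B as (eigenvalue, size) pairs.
Jordan blocks: (-3, 3), (6, 2), (6, 1)

λ = -3: algebraic multiplicity 3 (exponent in χ_B), largest block size 3 (exponent in m_B), 1 block (geometric multiplicity). This forces block sizes [3].
λ = 6: algebraic multiplicity 3 (exponent in χ_B), largest block size 2 (exponent in m_B), 2 blocks (geometric multiplicity). These force block sizes [2, 1].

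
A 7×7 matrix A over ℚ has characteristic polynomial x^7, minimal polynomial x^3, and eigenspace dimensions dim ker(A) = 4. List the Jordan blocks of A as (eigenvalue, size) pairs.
Jordan blocks: (0, 3), (0, 2), (0, 1), (0, 1)

λ = 0: algebraic multiplicity 7 (exponent in χ_A), largest block size 3 (exponent in m_A), 4 blocks (geometric multiplicity). These force block sizes [3, 2, 1, 1].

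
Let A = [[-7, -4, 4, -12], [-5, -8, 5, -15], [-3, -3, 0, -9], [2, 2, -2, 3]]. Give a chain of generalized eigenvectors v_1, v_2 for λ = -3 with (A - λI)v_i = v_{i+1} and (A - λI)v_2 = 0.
We seek v_1 ∈ ker((A + 3I)^2) \ ker(A + 3I), then set v_{i+1} = (A + 3I) v_i.

One such chain is v_1 = [[0, 1, 0, 0]]^T, v_2 = [[-4, -5, -3, 2]]^T. Check: (A + 3I) v_2 = [[0, 0, 0, 0]]^T = 0.

v_1 = [[0, 1, 0, 0]]^T, v_2 = [[-4, -5, -3, 2]]^T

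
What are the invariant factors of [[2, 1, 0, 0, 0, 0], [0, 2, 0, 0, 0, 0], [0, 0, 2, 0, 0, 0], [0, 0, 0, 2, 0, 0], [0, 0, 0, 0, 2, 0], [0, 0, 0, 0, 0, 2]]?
x - 2, x - 2, x - 2, x - 2, (x - 2)^2

The Jordan structure of A has elementary divisors (x - 2)^2, (x - 2), (x - 2), (x - 2), (x - 2). Arranging the block sizes at each eigenvalue in decreasing order and taking row products gives the invariant factors.

Invariant factors (smallest first, each dividing the next): x - 2, x - 2, x - 2, x - 2, (x - 2)^2.

Check: the last factor (x - 2)^2 is the minimal polynomial, and the product (x - 2)^6 is the characteristic polynomial.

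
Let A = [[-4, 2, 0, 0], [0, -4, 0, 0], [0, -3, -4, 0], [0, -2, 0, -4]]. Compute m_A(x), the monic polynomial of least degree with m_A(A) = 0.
The characteristic polynomial factors as (x + 4)^4. The minimal polynomial is ∏(x - λ)^{k_λ} where k_λ is the size of the largest Jordan block at λ.

For λ = -4: rank(A + 4I) = 1, and the largest Jordan block has size 2 (the smallest k with rank((A + 4I)^k) = rank((A + 4I)^(k+1))).

So m_A(x) = (x + 4)^2.

m_A(x) = (x + 4)^2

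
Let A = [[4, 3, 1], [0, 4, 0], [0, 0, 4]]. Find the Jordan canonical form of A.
J = [[4, 1, 0], [0, 4, 0], [0, 0, 4]]

The characteristic polynomial is det(xI - A) = (x - 4)^3, so the eigenvalues are 4 (algebraic multiplicity 3).

For λ = 4: rank(A - 4I) = 1, rank((A - 4I)^2) = 0. The eigenspace has dimension 3 - 1 = 2, so there are 2 Jordan blocks; the rank sequence gives block sizes [2, 1].

Assembling the blocks gives the Jordan form J above.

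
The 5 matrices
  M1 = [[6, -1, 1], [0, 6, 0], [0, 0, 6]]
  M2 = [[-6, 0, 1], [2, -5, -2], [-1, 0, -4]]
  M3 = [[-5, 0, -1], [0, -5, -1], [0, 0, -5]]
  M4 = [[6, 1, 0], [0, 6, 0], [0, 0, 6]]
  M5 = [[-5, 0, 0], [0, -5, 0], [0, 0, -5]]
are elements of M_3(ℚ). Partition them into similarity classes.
3 classes: {M1, M4}, {M2, M3}, {M5}

Characteristic polynomials: χ_{M1} = (x - 6)^3, χ_{M2} = (x + 5)^3, χ_{M3} = (x + 5)^3, χ_{M4} = (x - 6)^3, χ_{M5} = (x + 5)^3.

{M1, M4}: invariant factors x - 6, (x - 6)^2.

{M2, M3}: invariant factors x + 5, (x + 5)^2.

{M5}: invariant factors x + 5, x + 5, x + 5.

Matrices are similar if and only if their invariant-factor lists agree; the partition into similarity classes is {M1, M4}, {M2, M3}, {M5}.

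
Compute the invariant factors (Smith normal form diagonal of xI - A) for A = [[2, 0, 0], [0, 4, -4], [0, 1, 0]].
The Jordan structure of A has elementary divisors (x - 2)^2, (x - 2). Arranging the block sizes at each eigenvalue in decreasing order and taking row products gives the invariant factors.

Invariant factors (smallest first, each dividing the next): x - 2, (x - 2)^2.

Check: the last factor (x - 2)^2 is the minimal polynomial, and the product (x - 2)^3 is the characteristic polynomial.

x - 2, (x - 2)^2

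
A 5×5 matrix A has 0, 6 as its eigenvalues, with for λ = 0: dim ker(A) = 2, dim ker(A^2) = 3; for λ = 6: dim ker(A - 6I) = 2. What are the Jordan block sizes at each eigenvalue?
λ = 0: successive nullity increments [2, 1] count blocks of size ≥ k; block sizes are [2, 1].
λ = 6: successive nullity increments [2] count blocks of size ≥ k; block sizes are [1, 1].

Jordan blocks: (0, 2), (0, 1), (6, 1), (6, 1)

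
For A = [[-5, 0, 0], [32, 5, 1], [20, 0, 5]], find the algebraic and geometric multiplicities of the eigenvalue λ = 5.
algebraic multiplicity 2, geometric multiplicity 1

The characteristic polynomial is (x - 5)^2(x + 5), so the factor x - 5 appears with exponent 2: the algebraic multiplicity is 2.

rank(A - 5I) = 2, so the eigenspace has dimension 3 - 2 = 1: the geometric multiplicity is 1.

Since 1 < 2, A is not diagonalizable.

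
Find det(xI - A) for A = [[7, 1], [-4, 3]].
xI - A = [[x - 7, -1], [4, x - 3]].

Expanding det(xI - A) along the first row:
det(xI - A) = + (x - 7)·det([[x - 3]]) - (-1)·det([[4]]).

Evaluating gives χ_A(x) = x^2 - 10x + 25 = (x - 5)^2.

χ_A(x) = (x - 5)^2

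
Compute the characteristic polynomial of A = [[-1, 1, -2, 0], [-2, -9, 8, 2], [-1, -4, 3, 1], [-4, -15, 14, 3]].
χ_A(x) = (x + 1)^4

xI - A = [[x + 1, -1, 2, 0], [2, x + 9, -8, -2], [1, 4, x - 3, -1], [4, 15, -14, x - 3]].

Expanding det(xI - A) along the first row:
det(xI - A) = + (x + 1)·det([[x + 9, -8, -2], [4, x - 3, -1], [15, -14, x - 3]]) - (-1)·det([[2, -8, -2], [1, x - 3, -1], [4, -14, x - 3]]) + (2)·det([[2, x + 9, -2], [1, 4, -1], [4, 15, x - 3]]) - (0)·det([[2, x + 9, -8], [1, 4, x - 3], [4, 15, -14]]).

Evaluating gives χ_A(x) = x^4 + 4x^3 + 6x^2 + 4x + 1 = (x + 1)^4.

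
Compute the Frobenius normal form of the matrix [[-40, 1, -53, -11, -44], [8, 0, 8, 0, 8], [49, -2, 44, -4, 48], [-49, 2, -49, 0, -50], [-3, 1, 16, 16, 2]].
R = [[0, 0, 0, 0, 8], [1, 0, 0, 0, -22], [0, 1, 0, 0, 13], [0, 0, 1, 0, -10], [0, 0, 0, 1, 6]]

The invariant factors of A (the non-unit diagonal entries of the Smith normal form of xI - A over ℚ[x]) are (x - 4)(x - 2)(x^3 + 2x - 1), each dividing the next. The characteristic polynomial is their product, (x - 4)(x - 2)(x^3 + 2x - 1).

The rational canonical form is the block-diagonal matrix of companion matrices C(f_i):
R = [[0, 0, 0, 0, 8], [1, 0, 0, 0, -22], [0, 1, 0, 0, 13], [0, 0, 1, 0, -10], [0, 0, 0, 1, 6]].

Note the characteristic polynomial does not split into linear factors over ℚ, so A has no Jordan form over ℚ; the rational canonical form exists over any field.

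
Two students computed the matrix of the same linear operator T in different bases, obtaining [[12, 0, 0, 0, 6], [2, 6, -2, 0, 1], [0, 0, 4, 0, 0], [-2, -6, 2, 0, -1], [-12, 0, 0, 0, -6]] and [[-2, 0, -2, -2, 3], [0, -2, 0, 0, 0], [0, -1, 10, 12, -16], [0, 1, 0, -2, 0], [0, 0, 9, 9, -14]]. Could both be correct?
trace(A) = 16 but trace(B) = -10. The trace is a similarity invariant, so A and B are not similar.

No.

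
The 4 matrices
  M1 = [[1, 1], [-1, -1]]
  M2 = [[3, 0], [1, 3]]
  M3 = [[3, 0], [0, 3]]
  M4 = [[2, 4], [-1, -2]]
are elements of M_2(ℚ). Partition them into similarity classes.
3 classes: {M1, M4}, {M2}, {M3}

Characteristic polynomials: χ_{M1} = x^2, χ_{M2} = (x - 3)^2, χ_{M3} = (x - 3)^2, χ_{M4} = x^2.

{M1, M4}: invariant factors x^2.

{M2}: invariant factors (x - 3)^2.

{M3}: invariant factors x - 3, x - 3.

Matrices are similar if and only if their invariant-factor lists agree; the partition into similarity classes is {M1, M4}, {M2}, {M3}.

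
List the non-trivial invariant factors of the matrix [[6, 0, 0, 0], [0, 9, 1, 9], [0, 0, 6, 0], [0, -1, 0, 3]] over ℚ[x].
The Jordan structure of A has elementary divisors (x - 6)^3, (x - 6). Arranging the block sizes at each eigenvalue in decreasing order and taking row products gives the invariant factors.

Invariant factors (smallest first, each dividing the next): x - 6, (x - 6)^3.

Check: the last factor (x - 6)^3 is the minimal polynomial, and the product (x - 6)^4 is the characteristic polynomial.

x - 6, (x - 6)^3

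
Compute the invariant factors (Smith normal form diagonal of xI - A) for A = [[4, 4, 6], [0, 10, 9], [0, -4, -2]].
The Jordan structure of A has elementary divisors (x - 4)^2, (x - 4). Arranging the block sizes at each eigenvalue in decreasing order and taking row products gives the invariant factors.

Invariant factors (smallest first, each dividing the next): x - 4, (x - 4)^2.

Check: the last factor (x - 4)^2 is the minimal polynomial, and the product (x - 4)^3 is the characteristic polynomial.

x - 4, (x - 4)^2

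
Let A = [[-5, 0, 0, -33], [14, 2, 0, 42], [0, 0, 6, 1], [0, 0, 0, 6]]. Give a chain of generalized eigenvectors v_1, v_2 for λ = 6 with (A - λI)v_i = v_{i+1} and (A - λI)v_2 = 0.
v_1 = [[-3, 0, 2, 1]]^T, v_2 = [[0, 0, 1, 0]]^T

We seek v_1 ∈ ker((A - 6I)^2) \ ker(A - 6I), then set v_{i+1} = (A - 6I) v_i.

One such chain is v_1 = [[-3, 0, 2, 1]]^T, v_2 = [[0, 0, 1, 0]]^T. Check: (A - 6I) v_2 = [[0, 0, 0, 0]]^T = 0.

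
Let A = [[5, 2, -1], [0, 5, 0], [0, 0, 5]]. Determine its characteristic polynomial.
χ_A(x) = (x - 5)^3

xI - A = [[x - 5, -2, 1], [0, x - 5, 0], [0, 0, x - 5]].

Expanding det(xI - A) along the first row:
det(xI - A) = + (x - 5)·det([[x - 5, 0], [0, x - 5]]) - (-2)·det([[0, 0], [0, x - 5]]) + (1)·det([[0, x - 5], [0, 0]]).

Evaluating gives χ_A(x) = x^3 - 15x^2 + 75x - 125 = (x - 5)^3.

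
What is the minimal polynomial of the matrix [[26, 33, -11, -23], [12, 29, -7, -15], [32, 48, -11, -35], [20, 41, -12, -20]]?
The characteristic polynomial factors as (x - 6)^4. The minimal polynomial is ∏(x - λ)^{k_λ} where k_λ is the size of the largest Jordan block at λ.

For λ = 6: rank(A - 6I) = 2, and the largest Jordan block has size 3 (the smallest k with rank((A - 6I)^k) = rank((A - 6I)^(k+1))).

So m_A(x) = (x - 6)^3.

m_A(x) = (x - 6)^3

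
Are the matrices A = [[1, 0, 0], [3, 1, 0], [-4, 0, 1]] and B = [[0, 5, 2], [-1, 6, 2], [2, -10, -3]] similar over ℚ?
Two matrices over a field are similar if and only if they have the same invariant factors.

Both A and B have characteristic polynomial (x - 1)^3 and minimal polynomial (x - 1)^2. Computing further, both have invariant factors x - 1, (x - 1)^2. Hence A and B are similar.

Yes.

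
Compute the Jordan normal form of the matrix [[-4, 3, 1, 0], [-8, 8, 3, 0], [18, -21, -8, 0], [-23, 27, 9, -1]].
J = [[-2, 0, 0, 0], [0, -1, 1, 0], [0, 0, -1, 0], [0, 0, 0, -1]]

The characteristic polynomial is det(xI - A) = (x + 1)^3(x + 2), so the eigenvalues are -2 (algebraic multiplicity 1), -1 (algebraic multiplicity 3).

For λ = -2: algebraic multiplicity 1 gives one 1×1 block.

For λ = -1: rank(A + I) = 2, rank((A + I)^2) = 1. The eigenspace has dimension 4 - 2 = 2, so there are 2 Jordan blocks; the rank sequence gives block sizes [2, 1].

Assembling the blocks gives the Jordan form J above.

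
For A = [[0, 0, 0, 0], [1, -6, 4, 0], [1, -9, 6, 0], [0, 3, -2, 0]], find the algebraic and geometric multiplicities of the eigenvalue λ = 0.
The characteristic polynomial is x^4, so the factor x appears with exponent 4: the algebraic multiplicity is 4.

rank(A) = 2, so the eigenspace has dimension 4 - 2 = 2: the geometric multiplicity is 2.

Since 2 < 4, A is not diagonalizable.

algebraic multiplicity 4, geometric multiplicity 2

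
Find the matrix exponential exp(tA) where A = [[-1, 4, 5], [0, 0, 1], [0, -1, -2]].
A has Jordan form J = [[-1, 1, 0], [0, -1, 1], [0, 0, -1]] with A = PJP^{-1}, so e^{tA} = P e^{tJ} P^{-1}.

For a Jordan block J_k(λ), e^{tJ_k(λ)} = e^{λt} · (I + tN + t^2 N^2/2! + ... + t^{k-1} N^{k-1}/(k-1)!) where N is the nilpotent superdiagonal part.

Assembling the blocks and conjugating back gives the entries of e^{tA} as shown above.

e^{tA} = [[e^{-t}, t*(8 - t)*e^{-t}/2, t*(10 - t)*e^{-t}/2], [0, (t + 1)*e^{-t}, t*e^{-t}], [0, -t*e^{-t}, (1 - t)*e^{-t}]]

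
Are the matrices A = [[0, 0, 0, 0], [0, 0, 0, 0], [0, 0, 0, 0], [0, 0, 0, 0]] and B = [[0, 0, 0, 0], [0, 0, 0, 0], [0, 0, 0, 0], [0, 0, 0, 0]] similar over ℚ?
Two matrices over a field are similar if and only if they have the same invariant factors.

Both A and B have characteristic polynomial x^4 and minimal polynomial x. Computing further, both have invariant factors x, x, x, x. Hence A and B are similar.

Yes.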